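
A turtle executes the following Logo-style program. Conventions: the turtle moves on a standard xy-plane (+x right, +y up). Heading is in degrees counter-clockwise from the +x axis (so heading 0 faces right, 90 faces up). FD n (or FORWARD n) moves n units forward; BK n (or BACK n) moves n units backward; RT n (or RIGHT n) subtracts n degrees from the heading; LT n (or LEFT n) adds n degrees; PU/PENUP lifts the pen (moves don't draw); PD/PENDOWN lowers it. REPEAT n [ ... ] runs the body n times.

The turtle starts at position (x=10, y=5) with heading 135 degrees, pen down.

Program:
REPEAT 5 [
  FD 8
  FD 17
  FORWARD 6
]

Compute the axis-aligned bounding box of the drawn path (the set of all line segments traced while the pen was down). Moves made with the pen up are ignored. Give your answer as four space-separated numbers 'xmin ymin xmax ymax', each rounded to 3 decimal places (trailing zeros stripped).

Executing turtle program step by step:
Start: pos=(10,5), heading=135, pen down
REPEAT 5 [
  -- iteration 1/5 --
  FD 8: (10,5) -> (4.343,10.657) [heading=135, draw]
  FD 17: (4.343,10.657) -> (-7.678,22.678) [heading=135, draw]
  FD 6: (-7.678,22.678) -> (-11.92,26.92) [heading=135, draw]
  -- iteration 2/5 --
  FD 8: (-11.92,26.92) -> (-17.577,32.577) [heading=135, draw]
  FD 17: (-17.577,32.577) -> (-29.598,44.598) [heading=135, draw]
  FD 6: (-29.598,44.598) -> (-33.841,48.841) [heading=135, draw]
  -- iteration 3/5 --
  FD 8: (-33.841,48.841) -> (-39.497,54.497) [heading=135, draw]
  FD 17: (-39.497,54.497) -> (-51.518,66.518) [heading=135, draw]
  FD 6: (-51.518,66.518) -> (-55.761,70.761) [heading=135, draw]
  -- iteration 4/5 --
  FD 8: (-55.761,70.761) -> (-61.418,76.418) [heading=135, draw]
  FD 17: (-61.418,76.418) -> (-73.439,88.439) [heading=135, draw]
  FD 6: (-73.439,88.439) -> (-77.681,92.681) [heading=135, draw]
  -- iteration 5/5 --
  FD 8: (-77.681,92.681) -> (-83.338,98.338) [heading=135, draw]
  FD 17: (-83.338,98.338) -> (-95.359,110.359) [heading=135, draw]
  FD 6: (-95.359,110.359) -> (-99.602,114.602) [heading=135, draw]
]
Final: pos=(-99.602,114.602), heading=135, 15 segment(s) drawn

Segment endpoints: x in {-99.602, -95.359, -83.338, -77.681, -73.439, -61.418, -55.761, -51.518, -39.497, -33.841, -29.598, -17.577, -11.92, -7.678, 4.343, 10}, y in {5, 10.657, 22.678, 26.92, 32.577, 44.598, 48.841, 54.497, 66.518, 70.761, 76.418, 88.439, 92.681, 98.338, 110.359, 114.602}
xmin=-99.602, ymin=5, xmax=10, ymax=114.602

Answer: -99.602 5 10 114.602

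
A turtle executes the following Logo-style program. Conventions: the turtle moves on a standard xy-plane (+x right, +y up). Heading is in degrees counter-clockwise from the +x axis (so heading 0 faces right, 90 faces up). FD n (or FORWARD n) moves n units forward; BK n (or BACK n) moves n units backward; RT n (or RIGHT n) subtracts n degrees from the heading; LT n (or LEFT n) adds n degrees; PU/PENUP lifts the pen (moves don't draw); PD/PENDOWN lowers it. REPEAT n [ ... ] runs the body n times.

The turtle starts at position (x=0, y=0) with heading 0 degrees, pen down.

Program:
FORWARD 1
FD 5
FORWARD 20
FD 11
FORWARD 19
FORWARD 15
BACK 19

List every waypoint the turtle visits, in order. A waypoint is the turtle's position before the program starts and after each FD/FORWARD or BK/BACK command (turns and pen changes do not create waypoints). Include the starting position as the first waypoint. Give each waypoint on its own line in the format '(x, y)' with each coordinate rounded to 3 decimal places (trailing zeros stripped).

Answer: (0, 0)
(1, 0)
(6, 0)
(26, 0)
(37, 0)
(56, 0)
(71, 0)
(52, 0)

Derivation:
Executing turtle program step by step:
Start: pos=(0,0), heading=0, pen down
FD 1: (0,0) -> (1,0) [heading=0, draw]
FD 5: (1,0) -> (6,0) [heading=0, draw]
FD 20: (6,0) -> (26,0) [heading=0, draw]
FD 11: (26,0) -> (37,0) [heading=0, draw]
FD 19: (37,0) -> (56,0) [heading=0, draw]
FD 15: (56,0) -> (71,0) [heading=0, draw]
BK 19: (71,0) -> (52,0) [heading=0, draw]
Final: pos=(52,0), heading=0, 7 segment(s) drawn
Waypoints (8 total):
(0, 0)
(1, 0)
(6, 0)
(26, 0)
(37, 0)
(56, 0)
(71, 0)
(52, 0)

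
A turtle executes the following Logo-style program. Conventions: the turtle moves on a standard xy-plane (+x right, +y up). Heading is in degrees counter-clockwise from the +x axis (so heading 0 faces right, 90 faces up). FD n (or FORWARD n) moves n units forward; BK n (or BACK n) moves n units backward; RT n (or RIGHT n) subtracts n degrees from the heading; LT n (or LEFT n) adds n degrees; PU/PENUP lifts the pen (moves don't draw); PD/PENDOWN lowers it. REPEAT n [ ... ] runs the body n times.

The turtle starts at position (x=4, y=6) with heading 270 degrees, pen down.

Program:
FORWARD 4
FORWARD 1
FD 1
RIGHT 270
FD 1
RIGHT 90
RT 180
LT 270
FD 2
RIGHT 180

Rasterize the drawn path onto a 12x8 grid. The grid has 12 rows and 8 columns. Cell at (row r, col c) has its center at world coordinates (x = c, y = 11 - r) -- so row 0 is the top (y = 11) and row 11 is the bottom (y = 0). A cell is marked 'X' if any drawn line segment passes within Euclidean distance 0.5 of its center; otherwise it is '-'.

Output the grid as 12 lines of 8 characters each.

Answer: --------
--------
--------
--------
--------
----X---
----X---
----X---
----X---
----X---
----X---
----XXXX

Derivation:
Segment 0: (4,6) -> (4,2)
Segment 1: (4,2) -> (4,1)
Segment 2: (4,1) -> (4,0)
Segment 3: (4,0) -> (5,0)
Segment 4: (5,0) -> (7,0)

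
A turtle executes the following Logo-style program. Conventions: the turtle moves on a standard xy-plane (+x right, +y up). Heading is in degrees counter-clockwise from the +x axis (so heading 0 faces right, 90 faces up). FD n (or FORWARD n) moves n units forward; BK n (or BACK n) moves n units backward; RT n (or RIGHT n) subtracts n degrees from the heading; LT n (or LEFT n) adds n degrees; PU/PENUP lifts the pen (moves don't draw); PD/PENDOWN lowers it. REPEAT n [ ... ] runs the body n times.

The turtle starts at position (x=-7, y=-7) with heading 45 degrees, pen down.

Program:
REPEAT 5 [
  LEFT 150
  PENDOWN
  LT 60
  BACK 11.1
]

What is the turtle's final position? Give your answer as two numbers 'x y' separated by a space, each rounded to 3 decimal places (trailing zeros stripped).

Answer: -9.103 -4.897

Derivation:
Executing turtle program step by step:
Start: pos=(-7,-7), heading=45, pen down
REPEAT 5 [
  -- iteration 1/5 --
  LT 150: heading 45 -> 195
  PD: pen down
  LT 60: heading 195 -> 255
  BK 11.1: (-7,-7) -> (-4.127,3.722) [heading=255, draw]
  -- iteration 2/5 --
  LT 150: heading 255 -> 45
  PD: pen down
  LT 60: heading 45 -> 105
  BK 11.1: (-4.127,3.722) -> (-1.254,-7) [heading=105, draw]
  -- iteration 3/5 --
  LT 150: heading 105 -> 255
  PD: pen down
  LT 60: heading 255 -> 315
  BK 11.1: (-1.254,-7) -> (-9.103,0.849) [heading=315, draw]
  -- iteration 4/5 --
  LT 150: heading 315 -> 105
  PD: pen down
  LT 60: heading 105 -> 165
  BK 11.1: (-9.103,0.849) -> (1.619,-2.024) [heading=165, draw]
  -- iteration 5/5 --
  LT 150: heading 165 -> 315
  PD: pen down
  LT 60: heading 315 -> 15
  BK 11.1: (1.619,-2.024) -> (-9.103,-4.897) [heading=15, draw]
]
Final: pos=(-9.103,-4.897), heading=15, 5 segment(s) drawn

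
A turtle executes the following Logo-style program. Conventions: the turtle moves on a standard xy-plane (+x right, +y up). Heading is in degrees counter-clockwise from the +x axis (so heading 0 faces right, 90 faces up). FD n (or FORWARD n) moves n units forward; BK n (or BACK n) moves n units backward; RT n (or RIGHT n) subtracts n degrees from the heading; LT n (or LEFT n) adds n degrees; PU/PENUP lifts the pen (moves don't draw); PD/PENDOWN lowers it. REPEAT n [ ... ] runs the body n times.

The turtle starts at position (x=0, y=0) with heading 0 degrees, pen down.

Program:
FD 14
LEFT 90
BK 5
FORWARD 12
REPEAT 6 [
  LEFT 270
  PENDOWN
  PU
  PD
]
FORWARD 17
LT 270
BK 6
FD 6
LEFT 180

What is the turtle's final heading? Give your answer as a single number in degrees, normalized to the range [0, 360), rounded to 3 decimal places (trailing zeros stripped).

Answer: 0

Derivation:
Executing turtle program step by step:
Start: pos=(0,0), heading=0, pen down
FD 14: (0,0) -> (14,0) [heading=0, draw]
LT 90: heading 0 -> 90
BK 5: (14,0) -> (14,-5) [heading=90, draw]
FD 12: (14,-5) -> (14,7) [heading=90, draw]
REPEAT 6 [
  -- iteration 1/6 --
  LT 270: heading 90 -> 0
  PD: pen down
  PU: pen up
  PD: pen down
  -- iteration 2/6 --
  LT 270: heading 0 -> 270
  PD: pen down
  PU: pen up
  PD: pen down
  -- iteration 3/6 --
  LT 270: heading 270 -> 180
  PD: pen down
  PU: pen up
  PD: pen down
  -- iteration 4/6 --
  LT 270: heading 180 -> 90
  PD: pen down
  PU: pen up
  PD: pen down
  -- iteration 5/6 --
  LT 270: heading 90 -> 0
  PD: pen down
  PU: pen up
  PD: pen down
  -- iteration 6/6 --
  LT 270: heading 0 -> 270
  PD: pen down
  PU: pen up
  PD: pen down
]
FD 17: (14,7) -> (14,-10) [heading=270, draw]
LT 270: heading 270 -> 180
BK 6: (14,-10) -> (20,-10) [heading=180, draw]
FD 6: (20,-10) -> (14,-10) [heading=180, draw]
LT 180: heading 180 -> 0
Final: pos=(14,-10), heading=0, 6 segment(s) drawn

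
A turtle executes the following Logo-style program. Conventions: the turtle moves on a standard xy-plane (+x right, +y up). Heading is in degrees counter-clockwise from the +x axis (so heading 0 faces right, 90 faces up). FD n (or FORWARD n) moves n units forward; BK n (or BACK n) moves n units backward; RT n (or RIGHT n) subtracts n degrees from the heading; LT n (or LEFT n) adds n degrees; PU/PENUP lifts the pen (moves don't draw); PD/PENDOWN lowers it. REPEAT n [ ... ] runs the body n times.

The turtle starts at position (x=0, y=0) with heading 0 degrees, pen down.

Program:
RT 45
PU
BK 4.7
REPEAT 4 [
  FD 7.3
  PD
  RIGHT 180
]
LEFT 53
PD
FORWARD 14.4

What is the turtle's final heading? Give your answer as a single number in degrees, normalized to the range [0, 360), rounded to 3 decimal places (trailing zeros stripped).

Answer: 8

Derivation:
Executing turtle program step by step:
Start: pos=(0,0), heading=0, pen down
RT 45: heading 0 -> 315
PU: pen up
BK 4.7: (0,0) -> (-3.323,3.323) [heading=315, move]
REPEAT 4 [
  -- iteration 1/4 --
  FD 7.3: (-3.323,3.323) -> (1.838,-1.838) [heading=315, move]
  PD: pen down
  RT 180: heading 315 -> 135
  -- iteration 2/4 --
  FD 7.3: (1.838,-1.838) -> (-3.323,3.323) [heading=135, draw]
  PD: pen down
  RT 180: heading 135 -> 315
  -- iteration 3/4 --
  FD 7.3: (-3.323,3.323) -> (1.838,-1.838) [heading=315, draw]
  PD: pen down
  RT 180: heading 315 -> 135
  -- iteration 4/4 --
  FD 7.3: (1.838,-1.838) -> (-3.323,3.323) [heading=135, draw]
  PD: pen down
  RT 180: heading 135 -> 315
]
LT 53: heading 315 -> 8
PD: pen down
FD 14.4: (-3.323,3.323) -> (10.936,5.327) [heading=8, draw]
Final: pos=(10.936,5.327), heading=8, 4 segment(s) drawn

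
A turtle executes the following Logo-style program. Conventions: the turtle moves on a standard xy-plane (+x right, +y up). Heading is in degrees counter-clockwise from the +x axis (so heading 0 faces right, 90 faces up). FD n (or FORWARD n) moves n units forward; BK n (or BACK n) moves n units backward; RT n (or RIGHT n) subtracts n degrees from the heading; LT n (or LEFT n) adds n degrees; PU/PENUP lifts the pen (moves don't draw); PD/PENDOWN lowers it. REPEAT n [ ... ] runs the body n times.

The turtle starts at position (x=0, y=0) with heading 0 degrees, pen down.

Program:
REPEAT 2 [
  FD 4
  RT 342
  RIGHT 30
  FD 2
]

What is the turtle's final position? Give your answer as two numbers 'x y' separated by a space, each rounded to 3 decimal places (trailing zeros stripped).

Executing turtle program step by step:
Start: pos=(0,0), heading=0, pen down
REPEAT 2 [
  -- iteration 1/2 --
  FD 4: (0,0) -> (4,0) [heading=0, draw]
  RT 342: heading 0 -> 18
  RT 30: heading 18 -> 348
  FD 2: (4,0) -> (5.956,-0.416) [heading=348, draw]
  -- iteration 2/2 --
  FD 4: (5.956,-0.416) -> (9.869,-1.247) [heading=348, draw]
  RT 342: heading 348 -> 6
  RT 30: heading 6 -> 336
  FD 2: (9.869,-1.247) -> (11.696,-2.061) [heading=336, draw]
]
Final: pos=(11.696,-2.061), heading=336, 4 segment(s) drawn

Answer: 11.696 -2.061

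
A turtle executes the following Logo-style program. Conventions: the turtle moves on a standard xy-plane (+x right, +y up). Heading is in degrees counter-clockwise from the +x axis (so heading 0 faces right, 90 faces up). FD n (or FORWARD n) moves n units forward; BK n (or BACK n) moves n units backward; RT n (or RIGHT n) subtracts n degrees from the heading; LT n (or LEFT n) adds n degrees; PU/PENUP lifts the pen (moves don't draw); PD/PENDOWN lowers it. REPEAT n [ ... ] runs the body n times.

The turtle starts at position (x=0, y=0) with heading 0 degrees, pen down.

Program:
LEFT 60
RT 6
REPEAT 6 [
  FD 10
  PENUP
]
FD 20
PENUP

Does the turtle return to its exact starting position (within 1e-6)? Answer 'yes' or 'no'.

Answer: no

Derivation:
Executing turtle program step by step:
Start: pos=(0,0), heading=0, pen down
LT 60: heading 0 -> 60
RT 6: heading 60 -> 54
REPEAT 6 [
  -- iteration 1/6 --
  FD 10: (0,0) -> (5.878,8.09) [heading=54, draw]
  PU: pen up
  -- iteration 2/6 --
  FD 10: (5.878,8.09) -> (11.756,16.18) [heading=54, move]
  PU: pen up
  -- iteration 3/6 --
  FD 10: (11.756,16.18) -> (17.634,24.271) [heading=54, move]
  PU: pen up
  -- iteration 4/6 --
  FD 10: (17.634,24.271) -> (23.511,32.361) [heading=54, move]
  PU: pen up
  -- iteration 5/6 --
  FD 10: (23.511,32.361) -> (29.389,40.451) [heading=54, move]
  PU: pen up
  -- iteration 6/6 --
  FD 10: (29.389,40.451) -> (35.267,48.541) [heading=54, move]
  PU: pen up
]
FD 20: (35.267,48.541) -> (47.023,64.721) [heading=54, move]
PU: pen up
Final: pos=(47.023,64.721), heading=54, 1 segment(s) drawn

Start position: (0, 0)
Final position: (47.023, 64.721)
Distance = 80; >= 1e-6 -> NOT closed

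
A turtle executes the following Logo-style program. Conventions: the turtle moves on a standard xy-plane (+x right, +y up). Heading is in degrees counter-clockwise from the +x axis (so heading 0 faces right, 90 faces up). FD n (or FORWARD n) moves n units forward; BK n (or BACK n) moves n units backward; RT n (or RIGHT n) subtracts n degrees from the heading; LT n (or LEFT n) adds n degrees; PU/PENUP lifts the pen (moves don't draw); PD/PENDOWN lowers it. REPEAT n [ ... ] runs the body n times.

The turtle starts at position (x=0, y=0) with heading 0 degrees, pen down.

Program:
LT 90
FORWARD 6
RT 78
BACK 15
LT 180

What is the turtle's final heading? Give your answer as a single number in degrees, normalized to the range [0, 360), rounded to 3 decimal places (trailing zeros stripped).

Answer: 192

Derivation:
Executing turtle program step by step:
Start: pos=(0,0), heading=0, pen down
LT 90: heading 0 -> 90
FD 6: (0,0) -> (0,6) [heading=90, draw]
RT 78: heading 90 -> 12
BK 15: (0,6) -> (-14.672,2.881) [heading=12, draw]
LT 180: heading 12 -> 192
Final: pos=(-14.672,2.881), heading=192, 2 segment(s) drawn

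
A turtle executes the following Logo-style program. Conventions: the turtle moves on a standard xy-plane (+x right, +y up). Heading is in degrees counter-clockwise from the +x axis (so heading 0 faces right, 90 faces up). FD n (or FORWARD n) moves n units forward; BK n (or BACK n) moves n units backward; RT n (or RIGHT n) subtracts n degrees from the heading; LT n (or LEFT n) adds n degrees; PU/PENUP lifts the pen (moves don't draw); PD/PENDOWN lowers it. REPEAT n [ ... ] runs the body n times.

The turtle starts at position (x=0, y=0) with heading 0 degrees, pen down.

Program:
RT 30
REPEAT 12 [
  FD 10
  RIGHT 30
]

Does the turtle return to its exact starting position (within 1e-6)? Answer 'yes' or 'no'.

Executing turtle program step by step:
Start: pos=(0,0), heading=0, pen down
RT 30: heading 0 -> 330
REPEAT 12 [
  -- iteration 1/12 --
  FD 10: (0,0) -> (8.66,-5) [heading=330, draw]
  RT 30: heading 330 -> 300
  -- iteration 2/12 --
  FD 10: (8.66,-5) -> (13.66,-13.66) [heading=300, draw]
  RT 30: heading 300 -> 270
  -- iteration 3/12 --
  FD 10: (13.66,-13.66) -> (13.66,-23.66) [heading=270, draw]
  RT 30: heading 270 -> 240
  -- iteration 4/12 --
  FD 10: (13.66,-23.66) -> (8.66,-32.321) [heading=240, draw]
  RT 30: heading 240 -> 210
  -- iteration 5/12 --
  FD 10: (8.66,-32.321) -> (0,-37.321) [heading=210, draw]
  RT 30: heading 210 -> 180
  -- iteration 6/12 --
  FD 10: (0,-37.321) -> (-10,-37.321) [heading=180, draw]
  RT 30: heading 180 -> 150
  -- iteration 7/12 --
  FD 10: (-10,-37.321) -> (-18.66,-32.321) [heading=150, draw]
  RT 30: heading 150 -> 120
  -- iteration 8/12 --
  FD 10: (-18.66,-32.321) -> (-23.66,-23.66) [heading=120, draw]
  RT 30: heading 120 -> 90
  -- iteration 9/12 --
  FD 10: (-23.66,-23.66) -> (-23.66,-13.66) [heading=90, draw]
  RT 30: heading 90 -> 60
  -- iteration 10/12 --
  FD 10: (-23.66,-13.66) -> (-18.66,-5) [heading=60, draw]
  RT 30: heading 60 -> 30
  -- iteration 11/12 --
  FD 10: (-18.66,-5) -> (-10,0) [heading=30, draw]
  RT 30: heading 30 -> 0
  -- iteration 12/12 --
  FD 10: (-10,0) -> (0,0) [heading=0, draw]
  RT 30: heading 0 -> 330
]
Final: pos=(0,0), heading=330, 12 segment(s) drawn

Start position: (0, 0)
Final position: (0, 0)
Distance = 0; < 1e-6 -> CLOSED

Answer: yes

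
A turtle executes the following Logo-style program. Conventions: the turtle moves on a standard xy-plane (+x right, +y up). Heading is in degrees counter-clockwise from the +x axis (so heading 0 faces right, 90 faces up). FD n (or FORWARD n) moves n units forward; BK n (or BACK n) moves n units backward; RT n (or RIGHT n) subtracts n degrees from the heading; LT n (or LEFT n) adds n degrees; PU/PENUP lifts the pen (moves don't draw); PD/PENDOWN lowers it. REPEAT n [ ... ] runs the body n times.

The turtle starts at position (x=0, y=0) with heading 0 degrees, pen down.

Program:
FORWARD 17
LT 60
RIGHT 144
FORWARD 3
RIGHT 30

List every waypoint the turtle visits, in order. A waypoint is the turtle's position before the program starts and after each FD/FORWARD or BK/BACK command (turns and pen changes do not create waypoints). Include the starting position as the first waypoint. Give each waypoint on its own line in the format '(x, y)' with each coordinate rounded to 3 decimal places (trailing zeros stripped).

Executing turtle program step by step:
Start: pos=(0,0), heading=0, pen down
FD 17: (0,0) -> (17,0) [heading=0, draw]
LT 60: heading 0 -> 60
RT 144: heading 60 -> 276
FD 3: (17,0) -> (17.314,-2.984) [heading=276, draw]
RT 30: heading 276 -> 246
Final: pos=(17.314,-2.984), heading=246, 2 segment(s) drawn
Waypoints (3 total):
(0, 0)
(17, 0)
(17.314, -2.984)

Answer: (0, 0)
(17, 0)
(17.314, -2.984)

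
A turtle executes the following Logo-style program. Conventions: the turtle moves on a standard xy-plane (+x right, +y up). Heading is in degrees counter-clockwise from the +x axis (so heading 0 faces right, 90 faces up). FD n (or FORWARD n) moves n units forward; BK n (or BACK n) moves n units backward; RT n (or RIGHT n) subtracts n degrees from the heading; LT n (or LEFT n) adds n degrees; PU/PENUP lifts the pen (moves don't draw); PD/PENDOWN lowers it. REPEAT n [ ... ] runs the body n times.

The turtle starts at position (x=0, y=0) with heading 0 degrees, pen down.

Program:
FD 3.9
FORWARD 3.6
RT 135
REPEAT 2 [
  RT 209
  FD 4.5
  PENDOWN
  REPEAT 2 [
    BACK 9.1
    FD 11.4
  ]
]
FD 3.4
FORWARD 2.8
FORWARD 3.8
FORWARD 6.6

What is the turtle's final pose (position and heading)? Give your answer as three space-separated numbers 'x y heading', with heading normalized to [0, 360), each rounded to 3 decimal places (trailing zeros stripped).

Executing turtle program step by step:
Start: pos=(0,0), heading=0, pen down
FD 3.9: (0,0) -> (3.9,0) [heading=0, draw]
FD 3.6: (3.9,0) -> (7.5,0) [heading=0, draw]
RT 135: heading 0 -> 225
REPEAT 2 [
  -- iteration 1/2 --
  RT 209: heading 225 -> 16
  FD 4.5: (7.5,0) -> (11.826,1.24) [heading=16, draw]
  PD: pen down
  REPEAT 2 [
    -- iteration 1/2 --
    BK 9.1: (11.826,1.24) -> (3.078,-1.268) [heading=16, draw]
    FD 11.4: (3.078,-1.268) -> (14.037,1.874) [heading=16, draw]
    -- iteration 2/2 --
    BK 9.1: (14.037,1.874) -> (5.289,-0.634) [heading=16, draw]
    FD 11.4: (5.289,-0.634) -> (16.247,2.508) [heading=16, draw]
  ]
  -- iteration 2/2 --
  RT 209: heading 16 -> 167
  FD 4.5: (16.247,2.508) -> (11.863,3.521) [heading=167, draw]
  PD: pen down
  REPEAT 2 [
    -- iteration 1/2 --
    BK 9.1: (11.863,3.521) -> (20.73,1.474) [heading=167, draw]
    FD 11.4: (20.73,1.474) -> (9.622,4.038) [heading=167, draw]
    -- iteration 2/2 --
    BK 9.1: (9.622,4.038) -> (18.489,1.991) [heading=167, draw]
    FD 11.4: (18.489,1.991) -> (7.381,4.555) [heading=167, draw]
  ]
]
FD 3.4: (7.381,4.555) -> (4.068,5.32) [heading=167, draw]
FD 2.8: (4.068,5.32) -> (1.34,5.95) [heading=167, draw]
FD 3.8: (1.34,5.95) -> (-2.363,6.805) [heading=167, draw]
FD 6.6: (-2.363,6.805) -> (-8.794,8.29) [heading=167, draw]
Final: pos=(-8.794,8.29), heading=167, 16 segment(s) drawn

Answer: -8.794 8.29 167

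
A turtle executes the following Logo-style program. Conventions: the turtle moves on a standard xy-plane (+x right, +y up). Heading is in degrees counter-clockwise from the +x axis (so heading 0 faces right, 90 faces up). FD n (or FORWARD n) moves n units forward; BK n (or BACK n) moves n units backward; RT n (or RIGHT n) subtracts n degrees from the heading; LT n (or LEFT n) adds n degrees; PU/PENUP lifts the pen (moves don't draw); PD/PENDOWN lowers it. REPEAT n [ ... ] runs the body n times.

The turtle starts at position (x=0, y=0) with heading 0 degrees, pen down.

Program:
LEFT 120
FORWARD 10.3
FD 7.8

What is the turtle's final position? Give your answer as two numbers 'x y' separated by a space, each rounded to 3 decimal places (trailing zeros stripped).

Answer: -9.05 15.675

Derivation:
Executing turtle program step by step:
Start: pos=(0,0), heading=0, pen down
LT 120: heading 0 -> 120
FD 10.3: (0,0) -> (-5.15,8.92) [heading=120, draw]
FD 7.8: (-5.15,8.92) -> (-9.05,15.675) [heading=120, draw]
Final: pos=(-9.05,15.675), heading=120, 2 segment(s) drawn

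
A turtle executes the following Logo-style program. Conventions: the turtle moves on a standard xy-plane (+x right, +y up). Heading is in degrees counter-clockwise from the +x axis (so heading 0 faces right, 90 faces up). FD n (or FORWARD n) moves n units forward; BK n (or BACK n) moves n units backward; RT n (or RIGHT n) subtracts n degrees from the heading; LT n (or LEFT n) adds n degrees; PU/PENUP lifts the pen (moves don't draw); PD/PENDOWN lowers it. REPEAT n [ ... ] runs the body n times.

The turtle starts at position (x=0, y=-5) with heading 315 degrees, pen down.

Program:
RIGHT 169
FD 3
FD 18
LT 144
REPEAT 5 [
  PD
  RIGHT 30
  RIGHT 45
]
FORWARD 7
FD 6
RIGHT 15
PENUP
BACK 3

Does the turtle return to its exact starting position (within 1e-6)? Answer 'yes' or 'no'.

Executing turtle program step by step:
Start: pos=(0,-5), heading=315, pen down
RT 169: heading 315 -> 146
FD 3: (0,-5) -> (-2.487,-3.322) [heading=146, draw]
FD 18: (-2.487,-3.322) -> (-17.41,6.743) [heading=146, draw]
LT 144: heading 146 -> 290
REPEAT 5 [
  -- iteration 1/5 --
  PD: pen down
  RT 30: heading 290 -> 260
  RT 45: heading 260 -> 215
  -- iteration 2/5 --
  PD: pen down
  RT 30: heading 215 -> 185
  RT 45: heading 185 -> 140
  -- iteration 3/5 --
  PD: pen down
  RT 30: heading 140 -> 110
  RT 45: heading 110 -> 65
  -- iteration 4/5 --
  PD: pen down
  RT 30: heading 65 -> 35
  RT 45: heading 35 -> 350
  -- iteration 5/5 --
  PD: pen down
  RT 30: heading 350 -> 320
  RT 45: heading 320 -> 275
]
FD 7: (-17.41,6.743) -> (-16.8,-0.23) [heading=275, draw]
FD 6: (-16.8,-0.23) -> (-16.277,-6.207) [heading=275, draw]
RT 15: heading 275 -> 260
PU: pen up
BK 3: (-16.277,-6.207) -> (-15.756,-3.253) [heading=260, move]
Final: pos=(-15.756,-3.253), heading=260, 4 segment(s) drawn

Start position: (0, -5)
Final position: (-15.756, -3.253)
Distance = 15.852; >= 1e-6 -> NOT closed

Answer: no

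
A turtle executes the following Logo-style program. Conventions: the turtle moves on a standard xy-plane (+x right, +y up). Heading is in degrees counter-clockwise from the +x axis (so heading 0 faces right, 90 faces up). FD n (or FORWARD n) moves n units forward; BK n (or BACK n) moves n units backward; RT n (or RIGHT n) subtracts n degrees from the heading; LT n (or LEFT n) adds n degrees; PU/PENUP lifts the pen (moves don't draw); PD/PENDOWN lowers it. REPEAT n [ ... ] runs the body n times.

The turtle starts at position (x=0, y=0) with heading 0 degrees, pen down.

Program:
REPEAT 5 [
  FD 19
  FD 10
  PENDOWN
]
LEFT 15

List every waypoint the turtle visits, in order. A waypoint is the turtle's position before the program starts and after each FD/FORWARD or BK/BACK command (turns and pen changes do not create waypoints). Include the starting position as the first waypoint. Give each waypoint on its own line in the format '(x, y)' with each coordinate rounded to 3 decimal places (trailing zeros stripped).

Executing turtle program step by step:
Start: pos=(0,0), heading=0, pen down
REPEAT 5 [
  -- iteration 1/5 --
  FD 19: (0,0) -> (19,0) [heading=0, draw]
  FD 10: (19,0) -> (29,0) [heading=0, draw]
  PD: pen down
  -- iteration 2/5 --
  FD 19: (29,0) -> (48,0) [heading=0, draw]
  FD 10: (48,0) -> (58,0) [heading=0, draw]
  PD: pen down
  -- iteration 3/5 --
  FD 19: (58,0) -> (77,0) [heading=0, draw]
  FD 10: (77,0) -> (87,0) [heading=0, draw]
  PD: pen down
  -- iteration 4/5 --
  FD 19: (87,0) -> (106,0) [heading=0, draw]
  FD 10: (106,0) -> (116,0) [heading=0, draw]
  PD: pen down
  -- iteration 5/5 --
  FD 19: (116,0) -> (135,0) [heading=0, draw]
  FD 10: (135,0) -> (145,0) [heading=0, draw]
  PD: pen down
]
LT 15: heading 0 -> 15
Final: pos=(145,0), heading=15, 10 segment(s) drawn
Waypoints (11 total):
(0, 0)
(19, 0)
(29, 0)
(48, 0)
(58, 0)
(77, 0)
(87, 0)
(106, 0)
(116, 0)
(135, 0)
(145, 0)

Answer: (0, 0)
(19, 0)
(29, 0)
(48, 0)
(58, 0)
(77, 0)
(87, 0)
(106, 0)
(116, 0)
(135, 0)
(145, 0)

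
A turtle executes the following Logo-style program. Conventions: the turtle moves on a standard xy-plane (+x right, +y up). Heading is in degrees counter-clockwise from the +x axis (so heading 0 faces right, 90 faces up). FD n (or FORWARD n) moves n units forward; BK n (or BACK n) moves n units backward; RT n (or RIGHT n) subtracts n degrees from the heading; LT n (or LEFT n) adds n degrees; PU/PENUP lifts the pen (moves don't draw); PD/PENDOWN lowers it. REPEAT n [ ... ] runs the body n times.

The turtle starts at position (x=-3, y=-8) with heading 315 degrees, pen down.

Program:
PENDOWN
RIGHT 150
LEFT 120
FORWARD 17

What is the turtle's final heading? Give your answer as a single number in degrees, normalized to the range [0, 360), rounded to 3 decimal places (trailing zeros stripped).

Answer: 285

Derivation:
Executing turtle program step by step:
Start: pos=(-3,-8), heading=315, pen down
PD: pen down
RT 150: heading 315 -> 165
LT 120: heading 165 -> 285
FD 17: (-3,-8) -> (1.4,-24.421) [heading=285, draw]
Final: pos=(1.4,-24.421), heading=285, 1 segment(s) drawn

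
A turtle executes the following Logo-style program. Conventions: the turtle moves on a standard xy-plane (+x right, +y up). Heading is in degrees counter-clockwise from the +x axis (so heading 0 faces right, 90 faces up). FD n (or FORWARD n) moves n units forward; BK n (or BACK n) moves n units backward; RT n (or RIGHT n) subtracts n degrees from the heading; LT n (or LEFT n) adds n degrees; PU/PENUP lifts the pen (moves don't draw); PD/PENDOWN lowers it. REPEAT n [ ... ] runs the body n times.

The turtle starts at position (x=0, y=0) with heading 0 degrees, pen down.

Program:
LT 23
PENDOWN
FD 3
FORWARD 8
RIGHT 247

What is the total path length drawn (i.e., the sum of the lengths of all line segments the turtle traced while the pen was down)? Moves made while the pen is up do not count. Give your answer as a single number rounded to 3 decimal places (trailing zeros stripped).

Answer: 11

Derivation:
Executing turtle program step by step:
Start: pos=(0,0), heading=0, pen down
LT 23: heading 0 -> 23
PD: pen down
FD 3: (0,0) -> (2.762,1.172) [heading=23, draw]
FD 8: (2.762,1.172) -> (10.126,4.298) [heading=23, draw]
RT 247: heading 23 -> 136
Final: pos=(10.126,4.298), heading=136, 2 segment(s) drawn

Segment lengths:
  seg 1: (0,0) -> (2.762,1.172), length = 3
  seg 2: (2.762,1.172) -> (10.126,4.298), length = 8
Total = 11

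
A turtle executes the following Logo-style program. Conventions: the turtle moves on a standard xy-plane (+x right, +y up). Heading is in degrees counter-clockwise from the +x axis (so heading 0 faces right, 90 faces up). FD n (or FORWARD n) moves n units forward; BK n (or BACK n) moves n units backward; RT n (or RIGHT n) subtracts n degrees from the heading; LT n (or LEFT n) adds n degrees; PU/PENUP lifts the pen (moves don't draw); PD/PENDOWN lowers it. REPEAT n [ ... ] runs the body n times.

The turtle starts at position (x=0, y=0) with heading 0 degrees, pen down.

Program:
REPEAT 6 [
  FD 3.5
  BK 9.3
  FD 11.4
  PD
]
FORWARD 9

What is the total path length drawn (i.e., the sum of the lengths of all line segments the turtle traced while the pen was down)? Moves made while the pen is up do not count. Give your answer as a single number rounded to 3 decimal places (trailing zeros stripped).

Executing turtle program step by step:
Start: pos=(0,0), heading=0, pen down
REPEAT 6 [
  -- iteration 1/6 --
  FD 3.5: (0,0) -> (3.5,0) [heading=0, draw]
  BK 9.3: (3.5,0) -> (-5.8,0) [heading=0, draw]
  FD 11.4: (-5.8,0) -> (5.6,0) [heading=0, draw]
  PD: pen down
  -- iteration 2/6 --
  FD 3.5: (5.6,0) -> (9.1,0) [heading=0, draw]
  BK 9.3: (9.1,0) -> (-0.2,0) [heading=0, draw]
  FD 11.4: (-0.2,0) -> (11.2,0) [heading=0, draw]
  PD: pen down
  -- iteration 3/6 --
  FD 3.5: (11.2,0) -> (14.7,0) [heading=0, draw]
  BK 9.3: (14.7,0) -> (5.4,0) [heading=0, draw]
  FD 11.4: (5.4,0) -> (16.8,0) [heading=0, draw]
  PD: pen down
  -- iteration 4/6 --
  FD 3.5: (16.8,0) -> (20.3,0) [heading=0, draw]
  BK 9.3: (20.3,0) -> (11,0) [heading=0, draw]
  FD 11.4: (11,0) -> (22.4,0) [heading=0, draw]
  PD: pen down
  -- iteration 5/6 --
  FD 3.5: (22.4,0) -> (25.9,0) [heading=0, draw]
  BK 9.3: (25.9,0) -> (16.6,0) [heading=0, draw]
  FD 11.4: (16.6,0) -> (28,0) [heading=0, draw]
  PD: pen down
  -- iteration 6/6 --
  FD 3.5: (28,0) -> (31.5,0) [heading=0, draw]
  BK 9.3: (31.5,0) -> (22.2,0) [heading=0, draw]
  FD 11.4: (22.2,0) -> (33.6,0) [heading=0, draw]
  PD: pen down
]
FD 9: (33.6,0) -> (42.6,0) [heading=0, draw]
Final: pos=(42.6,0), heading=0, 19 segment(s) drawn

Segment lengths:
  seg 1: (0,0) -> (3.5,0), length = 3.5
  seg 2: (3.5,0) -> (-5.8,0), length = 9.3
  seg 3: (-5.8,0) -> (5.6,0), length = 11.4
  seg 4: (5.6,0) -> (9.1,0), length = 3.5
  seg 5: (9.1,0) -> (-0.2,0), length = 9.3
  seg 6: (-0.2,0) -> (11.2,0), length = 11.4
  seg 7: (11.2,0) -> (14.7,0), length = 3.5
  seg 8: (14.7,0) -> (5.4,0), length = 9.3
  seg 9: (5.4,0) -> (16.8,0), length = 11.4
  seg 10: (16.8,0) -> (20.3,0), length = 3.5
  seg 11: (20.3,0) -> (11,0), length = 9.3
  seg 12: (11,0) -> (22.4,0), length = 11.4
  seg 13: (22.4,0) -> (25.9,0), length = 3.5
  seg 14: (25.9,0) -> (16.6,0), length = 9.3
  seg 15: (16.6,0) -> (28,0), length = 11.4
  seg 16: (28,0) -> (31.5,0), length = 3.5
  seg 17: (31.5,0) -> (22.2,0), length = 9.3
  seg 18: (22.2,0) -> (33.6,0), length = 11.4
  seg 19: (33.6,0) -> (42.6,0), length = 9
Total = 154.2

Answer: 154.2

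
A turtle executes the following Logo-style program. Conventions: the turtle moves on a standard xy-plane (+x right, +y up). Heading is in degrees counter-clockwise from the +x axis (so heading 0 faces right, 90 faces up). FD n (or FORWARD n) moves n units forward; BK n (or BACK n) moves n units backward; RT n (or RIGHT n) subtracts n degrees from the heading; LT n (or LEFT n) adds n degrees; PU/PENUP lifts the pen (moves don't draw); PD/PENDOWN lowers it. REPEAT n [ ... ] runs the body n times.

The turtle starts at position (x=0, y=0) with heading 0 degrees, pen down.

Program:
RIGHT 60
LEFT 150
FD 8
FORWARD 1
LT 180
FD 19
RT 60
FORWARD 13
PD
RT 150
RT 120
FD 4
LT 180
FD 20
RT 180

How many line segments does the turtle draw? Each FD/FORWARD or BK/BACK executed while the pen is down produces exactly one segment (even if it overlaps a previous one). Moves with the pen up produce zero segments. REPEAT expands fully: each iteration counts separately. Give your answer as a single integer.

Answer: 6

Derivation:
Executing turtle program step by step:
Start: pos=(0,0), heading=0, pen down
RT 60: heading 0 -> 300
LT 150: heading 300 -> 90
FD 8: (0,0) -> (0,8) [heading=90, draw]
FD 1: (0,8) -> (0,9) [heading=90, draw]
LT 180: heading 90 -> 270
FD 19: (0,9) -> (0,-10) [heading=270, draw]
RT 60: heading 270 -> 210
FD 13: (0,-10) -> (-11.258,-16.5) [heading=210, draw]
PD: pen down
RT 150: heading 210 -> 60
RT 120: heading 60 -> 300
FD 4: (-11.258,-16.5) -> (-9.258,-19.964) [heading=300, draw]
LT 180: heading 300 -> 120
FD 20: (-9.258,-19.964) -> (-19.258,-2.644) [heading=120, draw]
RT 180: heading 120 -> 300
Final: pos=(-19.258,-2.644), heading=300, 6 segment(s) drawn
Segments drawn: 6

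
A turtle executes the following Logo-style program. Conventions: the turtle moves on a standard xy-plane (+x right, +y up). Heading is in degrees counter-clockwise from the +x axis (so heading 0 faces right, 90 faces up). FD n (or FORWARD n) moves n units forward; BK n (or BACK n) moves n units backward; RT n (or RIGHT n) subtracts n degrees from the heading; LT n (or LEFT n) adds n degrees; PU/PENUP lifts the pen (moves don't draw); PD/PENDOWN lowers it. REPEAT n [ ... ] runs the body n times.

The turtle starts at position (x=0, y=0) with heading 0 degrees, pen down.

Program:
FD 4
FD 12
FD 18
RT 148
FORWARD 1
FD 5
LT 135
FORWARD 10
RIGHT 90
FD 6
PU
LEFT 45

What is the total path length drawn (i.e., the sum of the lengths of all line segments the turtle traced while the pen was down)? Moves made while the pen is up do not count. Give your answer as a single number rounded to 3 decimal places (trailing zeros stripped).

Executing turtle program step by step:
Start: pos=(0,0), heading=0, pen down
FD 4: (0,0) -> (4,0) [heading=0, draw]
FD 12: (4,0) -> (16,0) [heading=0, draw]
FD 18: (16,0) -> (34,0) [heading=0, draw]
RT 148: heading 0 -> 212
FD 1: (34,0) -> (33.152,-0.53) [heading=212, draw]
FD 5: (33.152,-0.53) -> (28.912,-3.18) [heading=212, draw]
LT 135: heading 212 -> 347
FD 10: (28.912,-3.18) -> (38.655,-5.429) [heading=347, draw]
RT 90: heading 347 -> 257
FD 6: (38.655,-5.429) -> (37.306,-11.275) [heading=257, draw]
PU: pen up
LT 45: heading 257 -> 302
Final: pos=(37.306,-11.275), heading=302, 7 segment(s) drawn

Segment lengths:
  seg 1: (0,0) -> (4,0), length = 4
  seg 2: (4,0) -> (16,0), length = 12
  seg 3: (16,0) -> (34,0), length = 18
  seg 4: (34,0) -> (33.152,-0.53), length = 1
  seg 5: (33.152,-0.53) -> (28.912,-3.18), length = 5
  seg 6: (28.912,-3.18) -> (38.655,-5.429), length = 10
  seg 7: (38.655,-5.429) -> (37.306,-11.275), length = 6
Total = 56

Answer: 56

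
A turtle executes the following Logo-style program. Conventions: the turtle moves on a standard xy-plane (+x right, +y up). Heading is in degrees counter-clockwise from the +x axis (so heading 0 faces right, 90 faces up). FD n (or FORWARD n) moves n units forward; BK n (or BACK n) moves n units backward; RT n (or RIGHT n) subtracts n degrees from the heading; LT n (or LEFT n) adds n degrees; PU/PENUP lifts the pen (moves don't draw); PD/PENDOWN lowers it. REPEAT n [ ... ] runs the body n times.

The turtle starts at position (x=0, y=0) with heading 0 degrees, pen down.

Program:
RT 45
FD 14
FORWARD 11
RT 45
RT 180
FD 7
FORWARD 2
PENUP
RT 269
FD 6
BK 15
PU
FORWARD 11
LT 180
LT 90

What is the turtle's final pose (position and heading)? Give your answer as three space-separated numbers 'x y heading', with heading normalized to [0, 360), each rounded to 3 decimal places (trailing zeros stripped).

Answer: 15.678 -8.713 91

Derivation:
Executing turtle program step by step:
Start: pos=(0,0), heading=0, pen down
RT 45: heading 0 -> 315
FD 14: (0,0) -> (9.899,-9.899) [heading=315, draw]
FD 11: (9.899,-9.899) -> (17.678,-17.678) [heading=315, draw]
RT 45: heading 315 -> 270
RT 180: heading 270 -> 90
FD 7: (17.678,-17.678) -> (17.678,-10.678) [heading=90, draw]
FD 2: (17.678,-10.678) -> (17.678,-8.678) [heading=90, draw]
PU: pen up
RT 269: heading 90 -> 181
FD 6: (17.678,-8.678) -> (11.679,-8.782) [heading=181, move]
BK 15: (11.679,-8.782) -> (26.676,-8.521) [heading=181, move]
PU: pen up
FD 11: (26.676,-8.521) -> (15.678,-8.713) [heading=181, move]
LT 180: heading 181 -> 1
LT 90: heading 1 -> 91
Final: pos=(15.678,-8.713), heading=91, 4 segment(s) drawn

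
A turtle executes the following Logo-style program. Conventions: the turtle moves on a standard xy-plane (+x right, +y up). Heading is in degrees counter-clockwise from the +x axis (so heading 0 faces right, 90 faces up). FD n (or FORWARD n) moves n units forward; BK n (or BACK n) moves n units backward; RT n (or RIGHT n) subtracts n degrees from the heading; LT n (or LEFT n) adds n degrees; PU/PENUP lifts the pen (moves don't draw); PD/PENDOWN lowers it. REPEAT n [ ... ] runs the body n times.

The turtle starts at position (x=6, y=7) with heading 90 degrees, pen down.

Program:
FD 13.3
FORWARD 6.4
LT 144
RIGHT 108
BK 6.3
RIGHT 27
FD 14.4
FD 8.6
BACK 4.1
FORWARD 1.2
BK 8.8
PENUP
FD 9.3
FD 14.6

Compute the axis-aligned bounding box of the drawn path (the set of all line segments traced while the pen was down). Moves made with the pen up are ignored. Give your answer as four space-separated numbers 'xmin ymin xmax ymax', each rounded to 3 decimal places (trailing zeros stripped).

Executing turtle program step by step:
Start: pos=(6,7), heading=90, pen down
FD 13.3: (6,7) -> (6,20.3) [heading=90, draw]
FD 6.4: (6,20.3) -> (6,26.7) [heading=90, draw]
LT 144: heading 90 -> 234
RT 108: heading 234 -> 126
BK 6.3: (6,26.7) -> (9.703,21.603) [heading=126, draw]
RT 27: heading 126 -> 99
FD 14.4: (9.703,21.603) -> (7.45,35.826) [heading=99, draw]
FD 8.6: (7.45,35.826) -> (6.105,44.32) [heading=99, draw]
BK 4.1: (6.105,44.32) -> (6.746,40.271) [heading=99, draw]
FD 1.2: (6.746,40.271) -> (6.559,41.456) [heading=99, draw]
BK 8.8: (6.559,41.456) -> (7.935,32.764) [heading=99, draw]
PU: pen up
FD 9.3: (7.935,32.764) -> (6.48,41.95) [heading=99, move]
FD 14.6: (6.48,41.95) -> (4.197,56.37) [heading=99, move]
Final: pos=(4.197,56.37), heading=99, 8 segment(s) drawn

Segment endpoints: x in {6, 6, 6.105, 6.559, 6.746, 7.45, 7.935, 9.703}, y in {7, 20.3, 21.603, 26.7, 32.764, 35.826, 40.271, 41.456, 44.32}
xmin=6, ymin=7, xmax=9.703, ymax=44.32

Answer: 6 7 9.703 44.32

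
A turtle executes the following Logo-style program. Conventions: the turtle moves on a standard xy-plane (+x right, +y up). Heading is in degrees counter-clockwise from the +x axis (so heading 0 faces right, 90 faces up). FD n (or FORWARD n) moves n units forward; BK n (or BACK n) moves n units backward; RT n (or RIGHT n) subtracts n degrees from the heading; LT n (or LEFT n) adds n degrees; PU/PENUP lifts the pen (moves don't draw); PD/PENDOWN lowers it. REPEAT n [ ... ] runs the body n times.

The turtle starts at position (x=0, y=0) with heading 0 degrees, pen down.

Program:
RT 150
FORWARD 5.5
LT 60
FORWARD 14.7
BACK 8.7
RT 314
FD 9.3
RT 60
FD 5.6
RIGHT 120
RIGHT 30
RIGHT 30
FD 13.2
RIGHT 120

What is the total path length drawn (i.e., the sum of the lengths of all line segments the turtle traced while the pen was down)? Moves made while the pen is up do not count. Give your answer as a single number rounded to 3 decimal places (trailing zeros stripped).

Answer: 57

Derivation:
Executing turtle program step by step:
Start: pos=(0,0), heading=0, pen down
RT 150: heading 0 -> 210
FD 5.5: (0,0) -> (-4.763,-2.75) [heading=210, draw]
LT 60: heading 210 -> 270
FD 14.7: (-4.763,-2.75) -> (-4.763,-17.45) [heading=270, draw]
BK 8.7: (-4.763,-17.45) -> (-4.763,-8.75) [heading=270, draw]
RT 314: heading 270 -> 316
FD 9.3: (-4.763,-8.75) -> (1.927,-15.21) [heading=316, draw]
RT 60: heading 316 -> 256
FD 5.6: (1.927,-15.21) -> (0.572,-20.644) [heading=256, draw]
RT 120: heading 256 -> 136
RT 30: heading 136 -> 106
RT 30: heading 106 -> 76
FD 13.2: (0.572,-20.644) -> (3.765,-7.836) [heading=76, draw]
RT 120: heading 76 -> 316
Final: pos=(3.765,-7.836), heading=316, 6 segment(s) drawn

Segment lengths:
  seg 1: (0,0) -> (-4.763,-2.75), length = 5.5
  seg 2: (-4.763,-2.75) -> (-4.763,-17.45), length = 14.7
  seg 3: (-4.763,-17.45) -> (-4.763,-8.75), length = 8.7
  seg 4: (-4.763,-8.75) -> (1.927,-15.21), length = 9.3
  seg 5: (1.927,-15.21) -> (0.572,-20.644), length = 5.6
  seg 6: (0.572,-20.644) -> (3.765,-7.836), length = 13.2
Total = 57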